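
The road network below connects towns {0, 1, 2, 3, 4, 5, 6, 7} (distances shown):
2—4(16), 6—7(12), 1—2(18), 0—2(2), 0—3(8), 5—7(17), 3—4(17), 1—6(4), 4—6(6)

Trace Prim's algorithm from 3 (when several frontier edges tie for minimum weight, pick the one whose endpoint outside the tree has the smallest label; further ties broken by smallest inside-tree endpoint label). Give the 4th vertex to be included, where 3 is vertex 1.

Prim's algorithm from 3:
Step 1: frontier [0—3 8, 3—4 17] → take 0—3 (8); add 0.
Step 2: frontier [0—2 2, 3—4 17] → take 0—2 (2); add 2.
Step 3: frontier [2—4 16, 1—2 18, 3—4 17] → take 2—4 (16); add 4.
Step 4: frontier [1—2 18, 4—6 6] → take 4—6 (6); add 6.
Step 5: frontier [1—2 18, 1—6 4, 6—7 12] → take 1—6 (4); add 1.
Step 6: frontier [6—7 12] → take 6—7 (12); add 7.
Step 7: frontier [5—7 17] → take 5—7 (17); add 5.
Vertex order: 3, 0, 2, 4, 6, 1, 7, 5. The 4th vertex is 4.

4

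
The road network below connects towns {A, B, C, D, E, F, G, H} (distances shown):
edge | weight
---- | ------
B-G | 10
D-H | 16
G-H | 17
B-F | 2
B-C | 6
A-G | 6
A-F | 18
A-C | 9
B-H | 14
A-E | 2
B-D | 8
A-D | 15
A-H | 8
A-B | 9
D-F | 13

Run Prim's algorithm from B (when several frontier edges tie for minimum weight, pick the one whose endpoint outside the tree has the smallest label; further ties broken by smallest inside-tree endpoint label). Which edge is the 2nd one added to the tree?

B-C

Prim, starting at B.
Step 1: cheapest edge leaving the tree is B-F (2); add F.
Step 2: cheapest edge leaving the tree is B-C (6); add C.
Step 3: cheapest edge leaving the tree is B-D (8); add D.
Step 4: cheapest edge leaving the tree is A-B (9); add A.
Step 5: cheapest edge leaving the tree is A-E (2); add E.
Step 6: cheapest edge leaving the tree is A-G (6); add G.
Step 7: cheapest edge leaving the tree is A-H (8); add H.
The 2nd edge added is B-C.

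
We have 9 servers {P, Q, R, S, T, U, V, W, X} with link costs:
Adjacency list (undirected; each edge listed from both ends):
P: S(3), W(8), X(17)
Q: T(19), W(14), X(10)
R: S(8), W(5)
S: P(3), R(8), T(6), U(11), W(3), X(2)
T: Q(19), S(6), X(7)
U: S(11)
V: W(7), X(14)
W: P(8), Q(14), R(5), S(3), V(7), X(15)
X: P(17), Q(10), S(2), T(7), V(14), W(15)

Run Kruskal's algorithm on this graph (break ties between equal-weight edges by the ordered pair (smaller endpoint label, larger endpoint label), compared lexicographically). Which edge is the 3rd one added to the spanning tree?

Kruskal: consider edges lightest-first.
S-X (2): add — endpoints in different components.
P-S (3): add — endpoints in different components.
S-W (3): add — endpoints in different components.
R-W (5): add — endpoints in different components.
S-T (6): add — endpoints in different components.
T-X (7): skip — X and T already connected.
V-W (7): add — endpoints in different components.
P-W (8): skip — W and P already connected.
R-S (8): skip — S and R already connected.
Q-X (10): add — endpoints in different components.
S-U (11): add — endpoints in different components.
The 3rd edge added is S-W.

S-W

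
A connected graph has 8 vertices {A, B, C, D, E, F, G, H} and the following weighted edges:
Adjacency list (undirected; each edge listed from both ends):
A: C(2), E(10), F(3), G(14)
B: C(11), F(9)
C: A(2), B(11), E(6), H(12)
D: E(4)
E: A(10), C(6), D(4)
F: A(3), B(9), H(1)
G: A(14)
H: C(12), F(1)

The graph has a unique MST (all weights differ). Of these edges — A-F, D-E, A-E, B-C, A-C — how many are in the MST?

3

Kruskal: consider edges lightest-first.
F-H (1): add — endpoints in different components.
A-C (2): add — endpoints in different components.
A-F (3): add — endpoints in different components.
D-E (4): add — endpoints in different components.
C-E (6): add — endpoints in different components.
B-F (9): add — endpoints in different components.
A-E (10): skip — A and E already connected.
B-C (11): skip — B and C already connected.
C-H (12): skip — C and H already connected.
A-G (14): add — endpoints in different components.
MST edge set: {F-H, A-C, A-F, D-E, C-E, B-F, A-G}.
Of the listed edges, {A-F, D-E, A-C} are in the MST → 3.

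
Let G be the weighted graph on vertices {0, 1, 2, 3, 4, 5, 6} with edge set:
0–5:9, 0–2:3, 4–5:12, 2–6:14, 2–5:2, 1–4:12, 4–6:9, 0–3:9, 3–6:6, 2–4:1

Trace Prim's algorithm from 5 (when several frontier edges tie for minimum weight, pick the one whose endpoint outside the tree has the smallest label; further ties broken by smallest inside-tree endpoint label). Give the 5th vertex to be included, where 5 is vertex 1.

Prim, starting at 5.
Step 1: frontier [2–5 2, 0–5 9, 4–5 12] → take 2–5 (2); add 2.
Step 2: frontier [2–4 1, 0–2 3, 2–6 14, 0–5 9, 4–5 12] → take 2–4 (1); add 4.
Step 3: frontier [0–2 3, 2–6 14, 4–6 9, 1–4 12, 0–5 9] → take 0–2 (3); add 0.
Step 4: frontier [0–3 9, 2–6 14, 4–6 9, 1–4 12] → take 0–3 (9); add 3.
Step 5: frontier [2–6 14, 3–6 6, 4–6 9, 1–4 12] → take 3–6 (6); add 6.
Step 6: frontier [1–4 12] → take 1–4 (12); add 1.
Vertex order: 5, 2, 4, 0, 3, 6, 1. The 5th vertex is 3.

3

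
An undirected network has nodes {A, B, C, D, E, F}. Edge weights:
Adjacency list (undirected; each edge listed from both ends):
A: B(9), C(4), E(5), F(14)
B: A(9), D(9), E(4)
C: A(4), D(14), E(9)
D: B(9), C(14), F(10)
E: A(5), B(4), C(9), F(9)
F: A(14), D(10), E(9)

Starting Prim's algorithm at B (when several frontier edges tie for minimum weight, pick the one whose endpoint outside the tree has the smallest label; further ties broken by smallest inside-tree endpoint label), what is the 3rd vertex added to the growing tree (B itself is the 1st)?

A

Prim, starting at B.
Step 1: cheapest edge leaving the tree is B E (4); add E.
Step 2: cheapest edge leaving the tree is A E (5); add A.
Step 3: cheapest edge leaving the tree is A C (4); add C.
Step 4: cheapest edge leaving the tree is B D (9); add D.
Step 5: cheapest edge leaving the tree is E F (9); add F.
Vertex order: B, E, A, C, D, F. The 3rd vertex is A.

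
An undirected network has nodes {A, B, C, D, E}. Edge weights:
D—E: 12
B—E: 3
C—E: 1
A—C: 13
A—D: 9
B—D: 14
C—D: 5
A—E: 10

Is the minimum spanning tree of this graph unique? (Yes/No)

Kruskal's algorithm — process edges by increasing weight (ties by edge label):
C—E (1): add — endpoints in different components.
B—E (3): add — endpoints in different components.
C—D (5): add — endpoints in different components.
A—D (9): add — endpoints in different components.
Every non-tree edge has weight strictly greater than the heaviest edge on the tree path between its endpoints, so the MST is unique.

Yes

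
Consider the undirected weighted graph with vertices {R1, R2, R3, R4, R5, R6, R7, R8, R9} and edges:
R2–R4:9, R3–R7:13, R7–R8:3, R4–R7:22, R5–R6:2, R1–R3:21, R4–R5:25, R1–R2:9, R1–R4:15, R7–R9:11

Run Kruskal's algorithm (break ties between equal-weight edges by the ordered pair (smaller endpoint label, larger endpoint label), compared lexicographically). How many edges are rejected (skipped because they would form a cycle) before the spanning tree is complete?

2

Kruskal: consider edges lightest-first.
R5–R6 (2): add — endpoints in different components.
R7–R8 (3): add — endpoints in different components.
R1–R2 (9): add — endpoints in different components.
R2–R4 (9): add — endpoints in different components.
R7–R9 (11): add — endpoints in different components.
R3–R7 (13): add — endpoints in different components.
R1–R4 (15): skip — R1 and R4 already connected.
R1–R3 (21): add — endpoints in different components.
R4–R7 (22): skip — R7 and R4 already connected.
R4–R5 (25): add — endpoints in different components.
Edges rejected before the tree was complete: 2.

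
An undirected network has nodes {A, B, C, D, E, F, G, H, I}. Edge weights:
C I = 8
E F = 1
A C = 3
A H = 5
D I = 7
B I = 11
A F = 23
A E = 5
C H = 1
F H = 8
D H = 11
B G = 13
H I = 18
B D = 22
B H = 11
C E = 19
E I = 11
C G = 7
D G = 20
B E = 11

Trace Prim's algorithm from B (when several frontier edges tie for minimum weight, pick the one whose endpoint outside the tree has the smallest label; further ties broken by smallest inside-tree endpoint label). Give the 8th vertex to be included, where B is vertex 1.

Grow the tree from B using Prim:
Step 1: cheapest edge leaving the tree is B E (11); add E.
Step 2: cheapest edge leaving the tree is E F (1); add F.
Step 3: cheapest edge leaving the tree is A E (5); add A.
Step 4: cheapest edge leaving the tree is A C (3); add C.
Step 5: cheapest edge leaving the tree is C H (1); add H.
Step 6: cheapest edge leaving the tree is C G (7); add G.
Step 7: cheapest edge leaving the tree is C I (8); add I.
Step 8: cheapest edge leaving the tree is D I (7); add D.
Vertex order: B, E, F, A, C, H, G, I, D. The 8th vertex is I.

I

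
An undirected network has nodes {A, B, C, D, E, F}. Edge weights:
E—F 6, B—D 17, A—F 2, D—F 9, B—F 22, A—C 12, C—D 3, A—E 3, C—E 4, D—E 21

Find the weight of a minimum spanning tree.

Prim's algorithm from E:
Step 1: frontier [A—E 3, C—E 4, E—F 6, D—E 21] → take A—E (3); add A.
Step 2: frontier [A—F 2, A—C 12, C—E 4, E—F 6, D—E 21] → take A—F (2); add F.
Step 3: frontier [A—C 12, C—E 4, D—E 21, D—F 9, B—F 22] → take C—E (4); add C.
Step 4: frontier [C—D 3, D—E 21, D—F 9, B—F 22] → take C—D (3); add D.
Step 5: frontier [B—D 17, B—F 22] → take B—D (17); add B.
MST edges: A—E, A—F, C—E, C—D, B—D; total weight 3+2+4+3+17 = 29.

29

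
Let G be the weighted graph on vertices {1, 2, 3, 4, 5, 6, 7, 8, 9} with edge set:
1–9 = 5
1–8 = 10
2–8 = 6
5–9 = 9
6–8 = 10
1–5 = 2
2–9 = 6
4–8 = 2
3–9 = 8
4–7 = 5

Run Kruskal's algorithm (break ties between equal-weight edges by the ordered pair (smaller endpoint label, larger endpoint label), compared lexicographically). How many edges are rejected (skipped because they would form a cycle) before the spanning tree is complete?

2

Kruskal's algorithm — process edges by increasing weight (ties by edge label):
1–5 (2): add — endpoints in different components.
4–8 (2): add — endpoints in different components.
1–9 (5): add — endpoints in different components.
4–7 (5): add — endpoints in different components.
2–8 (6): add — endpoints in different components.
2–9 (6): add — endpoints in different components.
3–9 (8): add — endpoints in different components.
5–9 (9): skip — 5 and 9 already connected.
1–8 (10): skip — 1 and 8 already connected.
6–8 (10): add — endpoints in different components.
Edges rejected before the tree was complete: 2.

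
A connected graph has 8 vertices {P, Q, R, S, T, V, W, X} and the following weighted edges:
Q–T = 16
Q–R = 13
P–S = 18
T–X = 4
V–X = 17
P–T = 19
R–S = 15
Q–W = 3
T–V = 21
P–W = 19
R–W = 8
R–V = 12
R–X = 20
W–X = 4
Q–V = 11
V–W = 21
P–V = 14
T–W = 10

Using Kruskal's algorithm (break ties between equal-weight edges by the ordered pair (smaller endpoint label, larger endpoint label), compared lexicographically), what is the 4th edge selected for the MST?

R-W

Sort edges by weight, then run Kruskal:
Q–W (3): add — endpoints in different components.
T–X (4): add — endpoints in different components.
W–X (4): add — endpoints in different components.
R–W (8): add — endpoints in different components.
T–W (10): skip — T and W already connected.
Q–V (11): add — endpoints in different components.
R–V (12): skip — R and V already connected.
Q–R (13): skip — R and Q already connected.
P–V (14): add — endpoints in different components.
R–S (15): add — endpoints in different components.
The 4th edge added is R–W.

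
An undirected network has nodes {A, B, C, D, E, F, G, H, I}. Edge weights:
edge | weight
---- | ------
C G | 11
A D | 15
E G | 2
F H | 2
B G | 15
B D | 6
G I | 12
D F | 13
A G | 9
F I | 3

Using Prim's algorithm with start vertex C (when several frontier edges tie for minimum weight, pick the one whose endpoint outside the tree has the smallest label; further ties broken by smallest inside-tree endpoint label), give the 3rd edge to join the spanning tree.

A-G

Grow the tree from C using Prim:
Step 1: frontier [C G 11] → take C G (11); add G.
Step 2: frontier [E G 2, A G 9, G I 12, B G 15] → take E G (2); add E.
Step 3: frontier [A G 9, G I 12, B G 15] → take A G (9); add A.
Step 4: frontier [A D 15, G I 12, B G 15] → take G I (12); add I.
Step 5: frontier [A D 15, B G 15, F I 3] → take F I (3); add F.
Step 6: frontier [A D 15, F H 2, D F 13, B G 15] → take F H (2); add H.
Step 7: frontier [A D 15, D F 13, B G 15] → take D F (13); add D.
Step 8: frontier [B D 6, B G 15] → take B D (6); add B.
The 3rd edge added is A G.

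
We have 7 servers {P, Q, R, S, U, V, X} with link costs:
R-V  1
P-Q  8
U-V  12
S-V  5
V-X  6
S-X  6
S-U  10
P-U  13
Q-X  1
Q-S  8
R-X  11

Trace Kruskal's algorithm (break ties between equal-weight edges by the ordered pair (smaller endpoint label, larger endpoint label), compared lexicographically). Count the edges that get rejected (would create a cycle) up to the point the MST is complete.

Sort edges by weight, then run Kruskal:
Q-X (1): add. Components now {S} {Q,X} {V} {R} {U} {P}
R-V (1): add. Components now {S} {Q,X} {R,V} {U} {P}
S-V (5): add. Components now {R,S,V} {Q,X} {U} {P}
S-X (6): add. Components now {Q,R,S,V,X} {U} {P}
V-X (6): skip — X and V already connected.
P-Q (8): add. Components now {P,Q,R,S,V,X} {U}
Q-S (8): skip — S and Q already connected.
S-U (10): add. Components now {P,Q,R,S,U,V,X}
Edges rejected before the tree was complete: 2.

2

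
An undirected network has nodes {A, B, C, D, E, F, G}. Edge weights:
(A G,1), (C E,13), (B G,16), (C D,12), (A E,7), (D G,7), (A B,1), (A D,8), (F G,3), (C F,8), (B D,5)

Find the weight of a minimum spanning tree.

Kruskal's algorithm — process edges by increasing weight (ties by edge label):
A B (1): add — endpoints in different components.
A G (1): add — endpoints in different components.
F G (3): add — endpoints in different components.
B D (5): add — endpoints in different components.
A E (7): add — endpoints in different components.
D G (7): skip — D and G already connected.
A D (8): skip — A and D already connected.
C F (8): add — endpoints in different components.
MST edges: A B, A G, F G, B D, A E, C F; total weight 1+1+3+5+7+8 = 25.

25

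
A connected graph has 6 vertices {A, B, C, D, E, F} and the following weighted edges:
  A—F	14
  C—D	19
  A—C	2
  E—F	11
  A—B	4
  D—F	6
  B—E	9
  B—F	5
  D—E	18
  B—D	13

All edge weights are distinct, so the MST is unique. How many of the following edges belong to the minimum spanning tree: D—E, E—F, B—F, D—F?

Kruskal: consider edges lightest-first.
A—C (2): add. Components now {A,C} {B} {D} {E} {F}
A—B (4): add. Components now {A,B,C} {D} {E} {F}
B—F (5): add. Components now {A,B,C,F} {D} {E}
D—F (6): add. Components now {A,B,C,D,F} {E}
B—E (9): add. Components now {A,B,C,D,E,F}
MST edge set: {A—C, A—B, B—F, D—F, B—E}.
Of the listed edges, {B—F, D—F} are in the MST → 2.

2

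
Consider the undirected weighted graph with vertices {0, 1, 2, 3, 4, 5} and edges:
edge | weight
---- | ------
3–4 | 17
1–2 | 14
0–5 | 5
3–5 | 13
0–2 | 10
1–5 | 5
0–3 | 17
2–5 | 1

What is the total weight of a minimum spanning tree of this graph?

Kruskal: consider edges lightest-first.
2–5 (1): add. Components now {0} {1} {2,5} {3} {4}
0–5 (5): add. Components now {0,2,5} {1} {3} {4}
1–5 (5): add. Components now {0,1,2,5} {3} {4}
0–2 (10): skip — 0 and 2 already connected.
3–5 (13): add. Components now {0,1,2,3,5} {4}
1–2 (14): skip — 1 and 2 already connected.
0–3 (17): skip — 0 and 3 already connected.
3–4 (17): add. Components now {0,1,2,3,4,5}
MST edges: 2–5, 0–5, 1–5, 3–5, 3–4; total weight 1+5+5+13+17 = 41.

41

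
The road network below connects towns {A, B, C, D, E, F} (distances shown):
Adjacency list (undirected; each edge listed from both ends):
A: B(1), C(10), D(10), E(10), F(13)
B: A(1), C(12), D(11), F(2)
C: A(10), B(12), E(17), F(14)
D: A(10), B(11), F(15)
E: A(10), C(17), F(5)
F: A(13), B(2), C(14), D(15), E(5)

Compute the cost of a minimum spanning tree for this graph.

Grow the tree from D using Prim:
Step 1: frontier [A–D 10, B–D 11, D–F 15] → take A–D (10); add A.
Step 2: frontier [A–B 1, A–C 10, A–E 10, A–F 13, B–D 11, D–F 15] → take A–B (1); add B.
Step 3: frontier [A–C 10, A–E 10, A–F 13, B–F 2, B–C 12, D–F 15] → take B–F (2); add F.
Step 4: frontier [A–C 10, A–E 10, B–C 12, E–F 5, C–F 14] → take E–F (5); add E.
Step 5: frontier [A–C 10, B–C 12, C–E 17, C–F 14] → take A–C (10); add C.
MST edges: A–D, A–B, B–F, E–F, A–C; total weight 10+1+2+5+10 = 28.

28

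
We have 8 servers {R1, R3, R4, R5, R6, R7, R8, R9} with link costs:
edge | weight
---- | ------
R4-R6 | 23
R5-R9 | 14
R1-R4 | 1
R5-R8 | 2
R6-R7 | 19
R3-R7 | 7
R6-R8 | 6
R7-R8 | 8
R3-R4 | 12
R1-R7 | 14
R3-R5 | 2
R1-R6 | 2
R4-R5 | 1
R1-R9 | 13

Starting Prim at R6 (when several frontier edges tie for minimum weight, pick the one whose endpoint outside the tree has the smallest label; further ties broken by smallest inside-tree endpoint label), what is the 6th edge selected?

Prim, starting at R6.
Step 1: frontier [R1-R6 2, R6-R8 6, R6-R7 19, R4-R6 23] → take R1-R6 (2); add R1.
Step 2: frontier [R1-R4 1, R1-R9 13, R1-R7 14, R6-R8 6, R6-R7 19, R4-R6 23] → take R1-R4 (1); add R4.
Step 3: frontier [R1-R9 13, R1-R7 14, R4-R5 1, R3-R4 12, R6-R8 6, R6-R7 19] → take R4-R5 (1); add R5.
Step 4: frontier [R1-R9 13, R1-R7 14, R3-R4 12, R3-R5 2, R5-R8 2, R5-R9 14, R6-R8 6, R6-R7 19] → take R3-R5 (2); add R3.
Step 5: frontier [R1-R9 13, R1-R7 14, R3-R7 7, R5-R8 2, R5-R9 14, R6-R8 6, R6-R7 19] → take R5-R8 (2); add R8.
Step 6: frontier [R1-R9 13, R1-R7 14, R3-R7 7, R5-R9 14, R6-R7 19, R7-R8 8] → take R3-R7 (7); add R7.
Step 7: frontier [R1-R9 13, R5-R9 14] → take R1-R9 (13); add R9.
The 6th edge added is R3-R7.

R3-R7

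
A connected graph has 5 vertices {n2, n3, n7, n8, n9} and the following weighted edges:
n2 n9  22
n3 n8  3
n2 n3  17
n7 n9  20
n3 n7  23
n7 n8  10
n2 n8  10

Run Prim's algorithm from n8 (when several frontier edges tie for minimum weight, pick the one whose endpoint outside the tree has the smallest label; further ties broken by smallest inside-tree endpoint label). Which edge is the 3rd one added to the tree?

Prim's algorithm from n8:
Step 1: cheapest edge leaving the tree is n3 n8 (3); add n3.
Step 2: cheapest edge leaving the tree is n2 n8 (10); add n2.
Step 3: cheapest edge leaving the tree is n7 n8 (10); add n7.
Step 4: cheapest edge leaving the tree is n7 n9 (20); add n9.
The 3rd edge added is n7 n8.

n7-n8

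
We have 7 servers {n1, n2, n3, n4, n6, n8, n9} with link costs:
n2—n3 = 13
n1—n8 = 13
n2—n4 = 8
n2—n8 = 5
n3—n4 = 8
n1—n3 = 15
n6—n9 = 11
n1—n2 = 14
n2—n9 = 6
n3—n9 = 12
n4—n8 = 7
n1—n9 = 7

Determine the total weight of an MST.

Kruskal's algorithm — process edges by increasing weight (ties by edge label):
n2—n8 (5): add. Components now {n3} {n6} {n9} {n4} {n2,n8} {n1}
n2—n9 (6): add. Components now {n3} {n6} {n2,n8,n9} {n4} {n1}
n1—n9 (7): add. Components now {n3} {n6} {n1,n2,n8,n9} {n4}
n4—n8 (7): add. Components now {n3} {n6} {n1,n2,n4,n8,n9}
n2—n4 (8): skip — n4 and n2 already connected.
n3—n4 (8): add. Components now {n1,n2,n3,n4,n8,n9} {n6}
n6—n9 (11): add. Components now {n1,n2,n3,n4,n6,n8,n9}
MST edges: n2—n8, n2—n9, n1—n9, n4—n8, n3—n4, n6—n9; total weight 5+6+7+7+8+11 = 44.

44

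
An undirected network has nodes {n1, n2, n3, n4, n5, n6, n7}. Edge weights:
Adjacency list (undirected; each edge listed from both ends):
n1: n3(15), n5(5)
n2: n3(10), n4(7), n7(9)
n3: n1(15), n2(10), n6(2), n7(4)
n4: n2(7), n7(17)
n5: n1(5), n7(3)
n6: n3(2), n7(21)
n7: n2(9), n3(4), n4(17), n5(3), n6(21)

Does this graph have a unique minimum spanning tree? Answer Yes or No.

Sort edges by weight, then run Kruskal:
n3-n6 (2): add. Components now {n4} {n1} {n7} {n3,n6} {n5} {n2}
n5-n7 (3): add. Components now {n4} {n1} {n5,n7} {n3,n6} {n2}
n3-n7 (4): add. Components now {n4} {n1} {n3,n5,n6,n7} {n2}
n1-n5 (5): add. Components now {n4} {n1,n3,n5,n6,n7} {n2}
n2-n4 (7): add. Components now {n2,n4} {n1,n3,n5,n6,n7}
n2-n7 (9): add. Components now {n1,n2,n3,n4,n5,n6,n7}
Every non-tree edge has weight strictly greater than the heaviest edge on the tree path between its endpoints, so the MST is unique.

Yes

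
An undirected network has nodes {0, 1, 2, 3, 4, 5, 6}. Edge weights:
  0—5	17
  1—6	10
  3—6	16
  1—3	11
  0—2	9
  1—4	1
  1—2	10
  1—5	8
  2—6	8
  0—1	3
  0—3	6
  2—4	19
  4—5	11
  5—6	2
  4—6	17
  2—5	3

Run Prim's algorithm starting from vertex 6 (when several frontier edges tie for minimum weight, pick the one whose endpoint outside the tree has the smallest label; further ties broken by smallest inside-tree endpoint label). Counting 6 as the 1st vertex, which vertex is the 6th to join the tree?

0

Prim's algorithm from 6:
Step 1: cheapest edge leaving the tree is 5—6 (2); add 5.
Step 2: cheapest edge leaving the tree is 2—5 (3); add 2.
Step 3: cheapest edge leaving the tree is 1—5 (8); add 1.
Step 4: cheapest edge leaving the tree is 1—4 (1); add 4.
Step 5: cheapest edge leaving the tree is 0—1 (3); add 0.
Step 6: cheapest edge leaving the tree is 0—3 (6); add 3.
Vertex order: 6, 5, 2, 1, 4, 0, 3. The 6th vertex is 0.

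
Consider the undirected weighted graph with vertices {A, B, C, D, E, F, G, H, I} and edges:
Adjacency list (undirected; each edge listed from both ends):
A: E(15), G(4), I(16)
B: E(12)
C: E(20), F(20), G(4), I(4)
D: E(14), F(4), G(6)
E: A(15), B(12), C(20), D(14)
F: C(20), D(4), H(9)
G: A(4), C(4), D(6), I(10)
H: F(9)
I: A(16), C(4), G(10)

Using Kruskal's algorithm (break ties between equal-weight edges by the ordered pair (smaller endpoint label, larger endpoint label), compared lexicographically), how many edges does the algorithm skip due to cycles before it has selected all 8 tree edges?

Sort edges by weight, then run Kruskal:
A-G (4): add — endpoints in different components.
C-G (4): add — endpoints in different components.
C-I (4): add — endpoints in different components.
D-F (4): add — endpoints in different components.
D-G (6): add — endpoints in different components.
F-H (9): add — endpoints in different components.
G-I (10): skip — G and I already connected.
B-E (12): add — endpoints in different components.
D-E (14): add — endpoints in different components.
Edges rejected before the tree was complete: 1.

1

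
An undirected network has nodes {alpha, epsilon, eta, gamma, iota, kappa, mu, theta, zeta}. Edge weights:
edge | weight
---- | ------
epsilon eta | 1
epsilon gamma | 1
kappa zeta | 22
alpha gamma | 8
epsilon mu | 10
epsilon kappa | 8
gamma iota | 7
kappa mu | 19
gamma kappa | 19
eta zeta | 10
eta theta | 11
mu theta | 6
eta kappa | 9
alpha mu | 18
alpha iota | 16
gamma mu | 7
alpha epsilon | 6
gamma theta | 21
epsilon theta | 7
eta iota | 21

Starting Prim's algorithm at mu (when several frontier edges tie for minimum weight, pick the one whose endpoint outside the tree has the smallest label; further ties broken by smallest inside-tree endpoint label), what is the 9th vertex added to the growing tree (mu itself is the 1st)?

Prim, starting at mu.
Step 1: cheapest edge leaving the tree is mu theta (6); add theta.
Step 2: cheapest edge leaving the tree is epsilon theta (7); add epsilon.
Step 3: cheapest edge leaving the tree is epsilon eta (1); add eta.
Step 4: cheapest edge leaving the tree is epsilon gamma (1); add gamma.
Step 5: cheapest edge leaving the tree is alpha epsilon (6); add alpha.
Step 6: cheapest edge leaving the tree is gamma iota (7); add iota.
Step 7: cheapest edge leaving the tree is epsilon kappa (8); add kappa.
Step 8: cheapest edge leaving the tree is eta zeta (10); add zeta.
Vertex order: mu, theta, epsilon, eta, gamma, alpha, iota, kappa, zeta. The 9th vertex is zeta.

zeta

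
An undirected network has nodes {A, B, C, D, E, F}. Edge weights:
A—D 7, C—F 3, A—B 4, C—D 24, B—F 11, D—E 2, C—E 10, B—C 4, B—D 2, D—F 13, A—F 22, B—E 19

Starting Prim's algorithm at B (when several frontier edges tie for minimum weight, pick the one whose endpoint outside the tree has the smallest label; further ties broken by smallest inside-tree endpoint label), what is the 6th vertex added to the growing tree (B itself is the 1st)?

Prim, starting at B.
Step 1: frontier [B—D 2, A—B 4, B—C 4, B—F 11, B—E 19] → take B—D (2); add D.
Step 2: frontier [A—B 4, B—C 4, B—F 11, B—E 19, D—E 2, A—D 7, D—F 13, C—D 24] → take D—E (2); add E.
Step 3: frontier [A—B 4, B—C 4, B—F 11, A—D 7, D—F 13, C—D 24, C—E 10] → take A—B (4); add A.
Step 4: frontier [A—F 22, B—C 4, B—F 11, D—F 13, C—D 24, C—E 10] → take B—C (4); add C.
Step 5: frontier [A—F 22, B—F 11, C—F 3, D—F 13] → take C—F (3); add F.
Vertex order: B, D, E, A, C, F. The 6th vertex is F.

F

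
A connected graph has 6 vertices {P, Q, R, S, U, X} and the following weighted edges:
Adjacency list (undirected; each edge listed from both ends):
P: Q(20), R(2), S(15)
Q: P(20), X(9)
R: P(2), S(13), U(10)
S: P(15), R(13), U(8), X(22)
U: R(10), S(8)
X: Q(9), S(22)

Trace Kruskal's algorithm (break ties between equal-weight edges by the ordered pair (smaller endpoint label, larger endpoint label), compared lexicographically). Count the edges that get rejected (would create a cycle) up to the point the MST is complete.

Kruskal's algorithm — process edges by increasing weight (ties by edge label):
P-R (2): add. Components now {U} {X} {P,R} {Q} {S}
S-U (8): add. Components now {S,U} {X} {P,R} {Q}
Q-X (9): add. Components now {S,U} {Q,X} {P,R}
R-U (10): add. Components now {P,R,S,U} {Q,X}
R-S (13): skip — S and R already connected.
P-S (15): skip — P and S already connected.
P-Q (20): add. Components now {P,Q,R,S,U,X}
Edges rejected before the tree was complete: 2.

2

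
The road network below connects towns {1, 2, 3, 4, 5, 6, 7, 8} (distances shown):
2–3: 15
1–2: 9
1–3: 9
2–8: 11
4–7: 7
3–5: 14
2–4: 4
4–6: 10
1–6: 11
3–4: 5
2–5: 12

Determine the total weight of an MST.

Prim, starting at 2.
Step 1: frontier [2–4 4, 1–2 9, 2–8 11, 2–5 12, 2–3 15] → take 2–4 (4); add 4.
Step 2: frontier [1–2 9, 2–8 11, 2–5 12, 2–3 15, 3–4 5, 4–7 7, 4–6 10] → take 3–4 (5); add 3.
Step 3: frontier [1–2 9, 2–8 11, 2–5 12, 1–3 9, 3–5 14, 4–7 7, 4–6 10] → take 4–7 (7); add 7.
Step 4: frontier [1–2 9, 2–8 11, 2–5 12, 1–3 9, 3–5 14, 4–6 10] → take 1–2 (9); add 1.
Step 5: frontier [1–6 11, 2–8 11, 2–5 12, 3–5 14, 4–6 10] → take 4–6 (10); add 6.
Step 6: frontier [2–8 11, 2–5 12, 3–5 14] → take 2–8 (11); add 8.
Step 7: frontier [2–5 12, 3–5 14] → take 2–5 (12); add 5.
MST edges: 2–4, 3–4, 4–7, 1–2, 4–6, 2–8, 2–5; total weight 4+5+7+9+10+11+12 = 58.

58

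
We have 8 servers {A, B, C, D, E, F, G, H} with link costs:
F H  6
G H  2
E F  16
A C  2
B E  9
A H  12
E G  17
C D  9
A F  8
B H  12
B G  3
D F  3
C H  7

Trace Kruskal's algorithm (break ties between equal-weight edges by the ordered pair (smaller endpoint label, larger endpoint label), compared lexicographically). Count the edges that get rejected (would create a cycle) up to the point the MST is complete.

1

Kruskal: consider edges lightest-first.
A C (2): add — endpoints in different components.
G H (2): add — endpoints in different components.
B G (3): add — endpoints in different components.
D F (3): add — endpoints in different components.
F H (6): add — endpoints in different components.
C H (7): add — endpoints in different components.
A F (8): skip — A and F already connected.
B E (9): add — endpoints in different components.
Edges rejected before the tree was complete: 1.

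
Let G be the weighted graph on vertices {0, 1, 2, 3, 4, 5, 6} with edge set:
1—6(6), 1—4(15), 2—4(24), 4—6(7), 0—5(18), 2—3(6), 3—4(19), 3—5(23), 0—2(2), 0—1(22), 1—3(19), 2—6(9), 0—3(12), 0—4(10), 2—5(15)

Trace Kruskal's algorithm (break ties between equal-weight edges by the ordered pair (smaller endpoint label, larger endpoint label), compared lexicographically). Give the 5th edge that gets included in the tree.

Sort edges by weight, then run Kruskal:
0—2 (2): add. Components now {0,2} {1} {3} {4} {5} {6}
1—6 (6): add. Components now {0,2} {1,6} {3} {4} {5}
2—3 (6): add. Components now {0,2,3} {1,6} {4} {5}
4—6 (7): add. Components now {0,2,3} {1,4,6} {5}
2—6 (9): add. Components now {0,1,2,3,4,6} {5}
0—4 (10): skip — 0 and 4 already connected.
0—3 (12): skip — 0 and 3 already connected.
1—4 (15): skip — 1 and 4 already connected.
2—5 (15): add. Components now {0,1,2,3,4,5,6}
The 5th edge added is 2—6.

2-6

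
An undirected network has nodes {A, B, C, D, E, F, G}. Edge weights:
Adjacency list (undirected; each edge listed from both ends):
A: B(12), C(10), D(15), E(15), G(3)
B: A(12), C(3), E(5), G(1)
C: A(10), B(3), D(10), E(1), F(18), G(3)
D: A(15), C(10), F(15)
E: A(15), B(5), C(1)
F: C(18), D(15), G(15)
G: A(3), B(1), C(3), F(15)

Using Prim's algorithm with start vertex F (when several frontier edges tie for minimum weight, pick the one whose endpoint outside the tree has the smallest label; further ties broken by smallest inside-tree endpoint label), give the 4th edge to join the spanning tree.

Prim's algorithm from F:
Step 1: frontier [D—F 15, F—G 15, C—F 18] → take D—F (15); add D.
Step 2: frontier [C—D 10, A—D 15, F—G 15, C—F 18] → take C—D (10); add C.
Step 3: frontier [C—E 1, B—C 3, C—G 3, A—C 10, A—D 15, F—G 15] → take C—E (1); add E.
Step 4: frontier [B—C 3, C—G 3, A—C 10, A—D 15, B—E 5, A—E 15, F—G 15] → take B—C (3); add B.
Step 5: frontier [B—G 1, A—B 12, C—G 3, A—C 10, A—D 15, A—E 15, F—G 15] → take B—G (1); add G.
Step 6: frontier [A—B 12, A—C 10, A—D 15, A—E 15, A—G 3] → take A—G (3); add A.
The 4th edge added is B—C.

B-C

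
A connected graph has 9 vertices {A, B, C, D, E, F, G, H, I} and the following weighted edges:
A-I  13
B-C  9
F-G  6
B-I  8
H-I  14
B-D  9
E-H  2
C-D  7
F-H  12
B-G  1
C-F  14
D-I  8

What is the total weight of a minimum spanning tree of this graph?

Sort edges by weight, then run Kruskal:
B-G (1): add — endpoints in different components.
E-H (2): add — endpoints in different components.
F-G (6): add — endpoints in different components.
C-D (7): add — endpoints in different components.
B-I (8): add — endpoints in different components.
D-I (8): add — endpoints in different components.
B-C (9): skip — B and C already connected.
B-D (9): skip — B and D already connected.
F-H (12): add — endpoints in different components.
A-I (13): add — endpoints in different components.
MST edges: B-G, E-H, F-G, C-D, B-I, D-I, F-H, A-I; total weight 1+2+6+7+8+8+12+13 = 57.

57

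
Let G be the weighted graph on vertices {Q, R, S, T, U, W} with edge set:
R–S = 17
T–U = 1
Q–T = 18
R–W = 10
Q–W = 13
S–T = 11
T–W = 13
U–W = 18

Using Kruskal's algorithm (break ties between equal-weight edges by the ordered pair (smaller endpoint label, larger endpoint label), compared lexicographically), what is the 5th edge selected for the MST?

T-W

Kruskal's algorithm — process edges by increasing weight (ties by edge label):
T–U (1): add — endpoints in different components.
R–W (10): add — endpoints in different components.
S–T (11): add — endpoints in different components.
Q–W (13): add — endpoints in different components.
T–W (13): add — endpoints in different components.
The 5th edge added is T–W.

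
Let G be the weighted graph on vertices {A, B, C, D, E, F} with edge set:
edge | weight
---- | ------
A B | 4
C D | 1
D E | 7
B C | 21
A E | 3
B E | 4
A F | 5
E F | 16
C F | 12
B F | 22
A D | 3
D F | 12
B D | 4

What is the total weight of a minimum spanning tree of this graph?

Kruskal's algorithm — process edges by increasing weight (ties by edge label):
C D (1): add — endpoints in different components.
A D (3): add — endpoints in different components.
A E (3): add — endpoints in different components.
A B (4): add — endpoints in different components.
B D (4): skip — B and D already connected.
B E (4): skip — B and E already connected.
A F (5): add — endpoints in different components.
MST edges: C D, A D, A E, A B, A F; total weight 1+3+3+4+5 = 16.

16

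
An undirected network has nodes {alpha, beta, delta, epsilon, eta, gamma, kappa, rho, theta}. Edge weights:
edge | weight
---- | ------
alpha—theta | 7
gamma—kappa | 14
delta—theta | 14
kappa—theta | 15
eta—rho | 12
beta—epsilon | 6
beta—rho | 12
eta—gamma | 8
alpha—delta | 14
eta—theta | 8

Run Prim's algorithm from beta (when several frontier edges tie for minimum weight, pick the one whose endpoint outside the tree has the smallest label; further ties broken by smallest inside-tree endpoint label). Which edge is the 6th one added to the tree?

alpha-theta

Prim, starting at beta.
Step 1: cheapest edge leaving the tree is beta—epsilon (6); add epsilon.
Step 2: cheapest edge leaving the tree is beta—rho (12); add rho.
Step 3: cheapest edge leaving the tree is eta—rho (12); add eta.
Step 4: cheapest edge leaving the tree is eta—gamma (8); add gamma.
Step 5: cheapest edge leaving the tree is eta—theta (8); add theta.
Step 6: cheapest edge leaving the tree is alpha—theta (7); add alpha.
Step 7: cheapest edge leaving the tree is alpha—delta (14); add delta.
Step 8: cheapest edge leaving the tree is gamma—kappa (14); add kappa.
The 6th edge added is alpha—theta.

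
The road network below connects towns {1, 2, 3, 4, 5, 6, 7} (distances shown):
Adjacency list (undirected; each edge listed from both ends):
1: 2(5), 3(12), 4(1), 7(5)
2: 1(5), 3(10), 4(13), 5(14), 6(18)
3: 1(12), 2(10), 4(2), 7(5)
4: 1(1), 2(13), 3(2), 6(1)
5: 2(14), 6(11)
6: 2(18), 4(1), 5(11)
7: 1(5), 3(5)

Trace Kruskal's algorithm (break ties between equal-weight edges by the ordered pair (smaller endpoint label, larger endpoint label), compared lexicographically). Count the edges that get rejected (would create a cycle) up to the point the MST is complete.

2

Kruskal's algorithm — process edges by increasing weight (ties by edge label):
1—4 (1): add. Components now {1,4} {2} {3} {5} {6} {7}
4—6 (1): add. Components now {1,4,6} {2} {3} {5} {7}
3—4 (2): add. Components now {1,3,4,6} {2} {5} {7}
1—2 (5): add. Components now {1,2,3,4,6} {5} {7}
1—7 (5): add. Components now {1,2,3,4,6,7} {5}
3—7 (5): skip — 3 and 7 already connected.
2—3 (10): skip — 2 and 3 already connected.
5—6 (11): add. Components now {1,2,3,4,5,6,7}
Edges rejected before the tree was complete: 2.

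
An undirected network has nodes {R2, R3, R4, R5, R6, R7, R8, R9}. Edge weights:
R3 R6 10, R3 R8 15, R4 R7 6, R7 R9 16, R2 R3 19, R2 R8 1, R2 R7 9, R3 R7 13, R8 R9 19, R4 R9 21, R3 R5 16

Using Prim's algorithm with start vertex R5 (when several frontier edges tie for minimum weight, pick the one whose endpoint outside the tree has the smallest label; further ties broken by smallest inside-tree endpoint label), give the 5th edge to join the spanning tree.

R2-R7

Grow the tree from R5 using Prim:
Step 1: frontier [R3 R5 16] → take R3 R5 (16); add R3.
Step 2: frontier [R3 R6 10, R3 R7 13, R3 R8 15, R2 R3 19] → take R3 R6 (10); add R6.
Step 3: frontier [R3 R7 13, R3 R8 15, R2 R3 19] → take R3 R7 (13); add R7.
Step 4: frontier [R3 R8 15, R2 R3 19, R4 R7 6, R2 R7 9, R7 R9 16] → take R4 R7 (6); add R4.
Step 5: frontier [R3 R8 15, R2 R3 19, R4 R9 21, R2 R7 9, R7 R9 16] → take R2 R7 (9); add R2.
Step 6: frontier [R2 R8 1, R3 R8 15, R4 R9 21, R7 R9 16] → take R2 R8 (1); add R8.
Step 7: frontier [R4 R9 21, R7 R9 16, R8 R9 19] → take R7 R9 (16); add R9.
The 5th edge added is R2 R7.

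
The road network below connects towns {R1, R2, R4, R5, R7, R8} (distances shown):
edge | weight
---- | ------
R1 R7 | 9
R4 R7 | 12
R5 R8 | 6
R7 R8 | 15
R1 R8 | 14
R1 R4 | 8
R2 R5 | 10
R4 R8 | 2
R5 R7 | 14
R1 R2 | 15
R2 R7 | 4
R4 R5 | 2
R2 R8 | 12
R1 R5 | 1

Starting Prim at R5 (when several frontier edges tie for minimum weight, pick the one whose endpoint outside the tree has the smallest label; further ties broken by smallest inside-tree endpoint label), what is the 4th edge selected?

Prim, starting at R5.
Step 1: frontier [R1 R5 1, R4 R5 2, R5 R8 6, R2 R5 10, R5 R7 14] → take R1 R5 (1); add R1.
Step 2: frontier [R1 R4 8, R1 R7 9, R1 R8 14, R1 R2 15, R4 R5 2, R5 R8 6, R2 R5 10, R5 R7 14] → take R4 R5 (2); add R4.
Step 3: frontier [R1 R7 9, R1 R8 14, R1 R2 15, R4 R8 2, R4 R7 12, R5 R8 6, R2 R5 10, R5 R7 14] → take R4 R8 (2); add R8.
Step 4: frontier [R1 R7 9, R1 R2 15, R4 R7 12, R2 R5 10, R5 R7 14, R2 R8 12, R7 R8 15] → take R1 R7 (9); add R7.
Step 5: frontier [R1 R2 15, R2 R5 10, R2 R7 4, R2 R8 12] → take R2 R7 (4); add R2.
The 4th edge added is R1 R7.

R1-R7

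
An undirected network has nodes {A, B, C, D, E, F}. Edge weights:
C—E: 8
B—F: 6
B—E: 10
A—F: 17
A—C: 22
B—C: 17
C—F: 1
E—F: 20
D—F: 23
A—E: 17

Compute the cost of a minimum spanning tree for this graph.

Kruskal: consider edges lightest-first.
C—F (1): add — endpoints in different components.
B—F (6): add — endpoints in different components.
C—E (8): add — endpoints in different components.
B—E (10): skip — B and E already connected.
A—E (17): add — endpoints in different components.
A—F (17): skip — A and F already connected.
B—C (17): skip — B and C already connected.
E—F (20): skip — E and F already connected.
A—C (22): skip — A and C already connected.
D—F (23): add — endpoints in different components.
MST edges: C—F, B—F, C—E, A—E, D—F; total weight 1+6+8+17+23 = 55.

55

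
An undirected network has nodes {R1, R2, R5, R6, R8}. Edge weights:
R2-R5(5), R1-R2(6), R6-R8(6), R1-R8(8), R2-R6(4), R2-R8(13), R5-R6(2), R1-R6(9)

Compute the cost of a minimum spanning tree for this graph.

18

Prim, starting at R6.
Step 1: frontier [R5-R6 2, R2-R6 4, R6-R8 6, R1-R6 9] → take R5-R6 (2); add R5.
Step 2: frontier [R2-R5 5, R2-R6 4, R6-R8 6, R1-R6 9] → take R2-R6 (4); add R2.
Step 3: frontier [R1-R2 6, R2-R8 13, R6-R8 6, R1-R6 9] → take R1-R2 (6); add R1.
Step 4: frontier [R1-R8 8, R2-R8 13, R6-R8 6] → take R6-R8 (6); add R8.
MST edges: R5-R6, R2-R6, R1-R2, R6-R8; total weight 2+4+6+6 = 18.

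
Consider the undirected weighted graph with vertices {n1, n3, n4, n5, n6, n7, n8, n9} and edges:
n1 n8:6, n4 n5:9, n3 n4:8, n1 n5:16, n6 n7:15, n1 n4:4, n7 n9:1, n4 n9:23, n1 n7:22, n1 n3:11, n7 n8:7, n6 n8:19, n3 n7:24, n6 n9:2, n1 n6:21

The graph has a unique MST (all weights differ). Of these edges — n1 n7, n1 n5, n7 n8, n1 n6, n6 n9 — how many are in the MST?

Sort edges by weight, then run Kruskal:
n7 n9 (1): add — endpoints in different components.
n6 n9 (2): add — endpoints in different components.
n1 n4 (4): add — endpoints in different components.
n1 n8 (6): add — endpoints in different components.
n7 n8 (7): add — endpoints in different components.
n3 n4 (8): add — endpoints in different components.
n4 n5 (9): add — endpoints in different components.
MST edge set: {n7 n9, n6 n9, n1 n4, n1 n8, n7 n8, n3 n4, n4 n5}.
Of the listed edges, {n7 n8, n6 n9} are in the MST → 2.

2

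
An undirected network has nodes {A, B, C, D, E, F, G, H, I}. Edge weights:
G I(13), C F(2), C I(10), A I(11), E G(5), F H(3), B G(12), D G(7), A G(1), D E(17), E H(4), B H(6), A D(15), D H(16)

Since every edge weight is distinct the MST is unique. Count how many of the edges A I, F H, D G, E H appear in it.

Kruskal's algorithm — process edges by increasing weight (ties by edge label):
A G (1): add — endpoints in different components.
C F (2): add — endpoints in different components.
F H (3): add — endpoints in different components.
E H (4): add — endpoints in different components.
E G (5): add — endpoints in different components.
B H (6): add — endpoints in different components.
D G (7): add — endpoints in different components.
C I (10): add — endpoints in different components.
MST edge set: {A G, C F, F H, E H, E G, B H, D G, C I}.
Of the listed edges, {F H, D G, E H} are in the MST → 3.

3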